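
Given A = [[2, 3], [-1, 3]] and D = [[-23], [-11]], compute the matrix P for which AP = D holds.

P = [[-4], [-5]]

Left-multiplying both sides by A⁻¹ gives P = A⁻¹D.
det A = 9, so A⁻¹ = [[1/3, -1/3], [1/9, 2/9]].
P = A⁻¹D = [[1/3, -1/3], [1/9, 2/9]] · [[-23], [-11]] = [[-4], [-5]].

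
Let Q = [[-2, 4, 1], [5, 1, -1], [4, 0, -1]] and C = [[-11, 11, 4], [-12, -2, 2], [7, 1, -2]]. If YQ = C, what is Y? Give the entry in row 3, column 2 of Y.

-3

Q is on the right of Y, so right-multiply by Q⁻¹: Y = CQ⁻¹.
Q has determinant 2; Q⁻¹ = [[-1/2, 2, -5/2], [1/2, -1, 3/2], [-2, 8, -11]].
Y = CQ⁻¹ = [[-11, 11, 4], [-12, -2, 2], [7, 1, -2]] · [[-1/2, 2, -5/2], [1/2, -1, 3/2], [-2, 8, -11]] = [[3, -1, 0], [1, -6, 5], [1, -3, 6]].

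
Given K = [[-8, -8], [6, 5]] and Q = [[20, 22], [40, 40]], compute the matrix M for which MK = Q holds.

M = [[-4, -2], [-5, 0]]

Right-multiplying both sides by K⁻¹ gives M = QK⁻¹.
K has determinant 8; K⁻¹ = [[5/8, 1], [-3/4, -1]].
M = QK⁻¹ = [[20, 22], [40, 40]] · [[5/8, 1], [-3/4, -1]] = [[-4, -2], [-5, 0]].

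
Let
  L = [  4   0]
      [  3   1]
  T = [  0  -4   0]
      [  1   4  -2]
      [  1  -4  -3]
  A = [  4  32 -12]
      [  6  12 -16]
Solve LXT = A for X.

X = [[-3, 0, 1], [4, 2, 1]]

X = L⁻¹AT⁻¹ (apply L⁻¹ on the left and T⁻¹ on the right).
det L = 4, so L⁻¹ = [[1/4, 0], [-3/4, 1]].
det T = -4; the adjugate gives T⁻¹ = [[5, 3, -2], [-1/4, 0, 0], [2, 1, -1]].
L⁻¹A = [[1, 8, -3], [3, -12, -7]].
X = (L⁻¹A)T⁻¹ = [[-3, 0, 1], [4, 2, 1]].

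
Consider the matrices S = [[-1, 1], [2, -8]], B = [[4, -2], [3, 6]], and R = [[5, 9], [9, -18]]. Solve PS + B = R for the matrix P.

P = [[-5, -2], [0, 3]]

PS = R − B = [[1, 11], [6, -24]].
S is on the right of P, so right-multiply by S⁻¹: P = (R − B)S⁻¹.
det S = 6; the adjugate gives S⁻¹ = [[-4/3, -1/6], [-1/3, -1/6]].
P = (R − B)S⁻¹ = [[-5, -2], [0, 3]].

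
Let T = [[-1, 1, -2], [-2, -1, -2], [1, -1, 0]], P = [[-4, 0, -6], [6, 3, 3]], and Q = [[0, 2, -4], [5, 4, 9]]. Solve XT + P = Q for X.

X = [[1, -2, 1], [-3, 0, -4]]

XT = Q − P = [[4, 2, 2], [-1, 1, 6]].
Since T sits to the right of X, X = (Q − P)T⁻¹.
det T = -6, so T⁻¹ = [[1/3, -1/3, 2/3], [1/3, -1/3, -1/3], [-1/2, 0, -1/2]].
X = (Q − P)T⁻¹ = [[1, -2, 1], [-3, 0, -4]].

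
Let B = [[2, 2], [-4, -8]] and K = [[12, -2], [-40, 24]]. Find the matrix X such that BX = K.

X = [[2, 4], [4, -5]]

Left-multiplying both sides by B⁻¹ gives X = B⁻¹K.
det B = -8; the adjugate gives B⁻¹ = [[1, 1/4], [-1/2, -1/4]].
X = B⁻¹K = [[1, 1/4], [-1/2, -1/4]] · [[12, -2], [-40, 24]] = [[2, 4], [4, -5]].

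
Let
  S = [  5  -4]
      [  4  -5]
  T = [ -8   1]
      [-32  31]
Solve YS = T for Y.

Since S sits to the right of Y, Y = TS⁻¹.
S has determinant -9; S⁻¹ = [[5/9, -4/9], [4/9, -5/9]].
Y = TS⁻¹ = [[-8, 1], [-32, 31]] · [[5/9, -4/9], [4/9, -5/9]] = [[-4, 3], [-4, -3]].

Y = [[-4, 3], [-4, -3]]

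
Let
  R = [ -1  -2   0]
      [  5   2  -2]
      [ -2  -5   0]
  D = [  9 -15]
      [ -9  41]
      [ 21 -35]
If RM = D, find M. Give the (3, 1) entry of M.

R is on the left of M, so left-multiply by R⁻¹: M = R⁻¹D.
R has determinant 2; R⁻¹ = [[-5, 0, 2], [2, 0, -1], [-21/2, -1/2, 4]].
M = R⁻¹D = [[-5, 0, 2], [2, 0, -1], [-21/2, -1/2, 4]] · [[9, -15], [-9, 41], [21, -35]] = [[-3, 5], [-3, 5], [-6, -3]].

-6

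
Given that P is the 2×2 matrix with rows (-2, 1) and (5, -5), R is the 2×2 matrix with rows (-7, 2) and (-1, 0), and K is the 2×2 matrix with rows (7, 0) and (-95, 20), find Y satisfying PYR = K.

Y = [[-2, 2], [-4, -3]]

Isolating Y: multiply by P⁻¹ from the left and R⁻¹ from the right, so Y = P⁻¹KR⁻¹.
P has determinant 5; P⁻¹ = [[-1, -1/5], [-1, -2/5]].
R has determinant 2; R⁻¹ = [[0, -1], [1/2, -7/2]].
P⁻¹K = [[12, -4], [31, -8]].
Y = (P⁻¹K)R⁻¹ = [[-2, 2], [-4, -3]].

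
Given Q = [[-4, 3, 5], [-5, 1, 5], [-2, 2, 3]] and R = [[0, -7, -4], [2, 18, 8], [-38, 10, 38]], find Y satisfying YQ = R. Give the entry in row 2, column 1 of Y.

Since Q sits to the right of Y, Y = RQ⁻¹.
det Q = 3, so Q⁻¹ = [[-7/3, 1/3, 10/3], [5/3, -2/3, -5/3], [-8/3, 2/3, 11/3]].
Y = RQ⁻¹ = [[0, -7, -4], [2, 18, 8], [-38, 10, 38]] · [[-7/3, 1/3, 10/3], [5/3, -2/3, -5/3], [-8/3, 2/3, 11/3]] = [[-1, 2, -3], [4, -6, 6], [4, 6, -4]].

4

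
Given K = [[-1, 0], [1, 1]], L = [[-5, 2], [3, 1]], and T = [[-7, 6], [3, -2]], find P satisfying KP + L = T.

P = [[2, -4], [-2, 1]]

KP = T − L = [[-2, 4], [0, -3]].
Left-multiplying both sides by K⁻¹ gives P = K⁻¹(T − L).
K has determinant -1; K⁻¹ = [[-1, 0], [1, 1]].
P = K⁻¹(T − L) = [[2, -4], [-2, 1]].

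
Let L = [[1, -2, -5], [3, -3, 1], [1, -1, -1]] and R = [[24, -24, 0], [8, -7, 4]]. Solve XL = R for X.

L is on the right of X, so right-multiply by L⁻¹: X = RL⁻¹.
det L = -4; the adjugate gives L⁻¹ = [[-1, -3/4, 17/4], [-1, -1, 4], [0, 1/4, -3/4]].
X = RL⁻¹ = [[24, -24, 0], [8, -7, 4]] · [[-1, -3/4, 17/4], [-1, -1, 4], [0, 1/4, -3/4]] = [[0, 6, 6], [-1, 2, 3]].

X = [[0, 6, 6], [-1, 2, 3]]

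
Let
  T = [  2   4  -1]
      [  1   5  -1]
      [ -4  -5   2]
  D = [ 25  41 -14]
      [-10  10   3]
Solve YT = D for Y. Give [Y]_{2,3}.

6

Right-multiplying both sides by T⁻¹ gives Y = DT⁻¹.
T has determinant 3; T⁻¹ = [[5/3, -1, 1/3], [2/3, 0, 1/3], [5, -2, 2]].
Y = DT⁻¹ = [[25, 41, -14], [-10, 10, 3]] · [[5/3, -1, 1/3], [2/3, 0, 1/3], [5, -2, 2]] = [[-1, 3, -6], [5, 4, 6]].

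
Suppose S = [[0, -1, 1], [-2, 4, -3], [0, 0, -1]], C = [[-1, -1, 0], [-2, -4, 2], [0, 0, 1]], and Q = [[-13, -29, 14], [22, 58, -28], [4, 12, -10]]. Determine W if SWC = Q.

W = [[-3, -5, 1], [-1, -4, 4], [-4, 4, 2]]

Left-multiply by S⁻¹ and right-multiply by C⁻¹: W = S⁻¹QC⁻¹.
det S = 2, so S⁻¹ = [[-2, -1/2, -1/2], [-1, 0, -1], [0, 0, -1]].
det C = 2, so C⁻¹ = [[-2, 1/2, -1], [1, -1/2, 1], [0, 0, 1]].
S⁻¹Q = [[13, 23, -9], [9, 17, -4], [-4, -12, 10]].
W = (S⁻¹Q)C⁻¹ = [[-3, -5, 1], [-1, -4, 4], [-4, 4, 2]].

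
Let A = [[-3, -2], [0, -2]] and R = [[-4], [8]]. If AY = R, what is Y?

Y = [[4], [-4]]

Left-multiplying both sides by A⁻¹ gives Y = A⁻¹R.
A has determinant 6; A⁻¹ = [[-1/3, 1/3], [0, -1/2]].
Y = A⁻¹R = [[-1/3, 1/3], [0, -1/2]] · [[-4], [8]] = [[4], [-4]].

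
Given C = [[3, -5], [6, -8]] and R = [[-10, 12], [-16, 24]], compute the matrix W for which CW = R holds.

W = [[0, 4], [2, 0]]

C is on the left of W, so left-multiply by C⁻¹: W = C⁻¹R.
C has determinant 6; C⁻¹ = [[-4/3, 5/6], [-1, 1/2]].
W = C⁻¹R = [[-4/3, 5/6], [-1, 1/2]] · [[-10, 12], [-16, 24]] = [[0, 4], [2, 0]].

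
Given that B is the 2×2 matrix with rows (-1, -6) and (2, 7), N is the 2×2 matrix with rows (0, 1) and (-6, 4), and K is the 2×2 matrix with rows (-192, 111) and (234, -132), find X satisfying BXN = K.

Left-multiply by B⁻¹ and right-multiply by N⁻¹: X = B⁻¹KN⁻¹.
det B = 5; the adjugate gives B⁻¹ = [[7/5, 6/5], [-2/5, -1/5]].
det N = 6, so N⁻¹ = [[2/3, -1/6], [1, 0]].
B⁻¹K = [[12, -3], [30, -18]].
X = (B⁻¹K)N⁻¹ = [[5, -2], [2, -5]].

X = [[5, -2], [2, -5]]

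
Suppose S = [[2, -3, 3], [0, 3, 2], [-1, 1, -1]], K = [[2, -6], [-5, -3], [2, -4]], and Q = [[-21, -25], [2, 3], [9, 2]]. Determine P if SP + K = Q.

SP = Q − K = [[-23, -19], [7, 6], [7, 6]].
Since S multiplies P on the left, P = S⁻¹(Q − K).
det S = 5, so S⁻¹ = [[-1, 0, -3], [-2/5, 1/5, -4/5], [3/5, 1/5, 6/5]].
P = S⁻¹(Q − K) = [[2, 1], [5, 4], [-4, -3]].

P = [[2, 1], [5, 4], [-4, -3]]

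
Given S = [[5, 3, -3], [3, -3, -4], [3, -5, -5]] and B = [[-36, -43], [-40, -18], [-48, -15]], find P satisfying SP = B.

Left-multiplying both sides by S⁻¹ gives P = S⁻¹B.
S has determinant 2; S⁻¹ = [[-5/2, 15, -21/2], [3/2, -8, 11/2], [-3, 17, -12]].
P = S⁻¹B = [[-5/2, 15, -21/2], [3/2, -8, 11/2], [-3, 17, -12]] · [[-36, -43], [-40, -18], [-48, -15]] = [[-6, -5], [2, -3], [4, 3]].

P = [[-6, -5], [2, -3], [4, 3]]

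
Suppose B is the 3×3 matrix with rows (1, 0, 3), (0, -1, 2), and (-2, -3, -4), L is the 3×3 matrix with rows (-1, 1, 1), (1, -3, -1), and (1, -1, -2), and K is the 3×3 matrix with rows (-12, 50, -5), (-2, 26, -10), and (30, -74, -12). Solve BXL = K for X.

X = [[1, -4, 2], [4, 2, -2], [3, -5, 5]]

Left-multiply by B⁻¹ and right-multiply by L⁻¹: X = B⁻¹KL⁻¹.
det B = 4; the adjugate gives B⁻¹ = [[5/2, -9/4, 3/4], [-1, 1/2, -1/2], [-1/2, 3/4, -1/4]].
L has determinant -2; L⁻¹ = [[-5/2, -1/2, -1], [-1/2, -1/2, 0], [-1, 0, -1]].
B⁻¹K = [[-3, 11, 1], [-4, 0, 6], [-3, 13, -2]].
X = (B⁻¹K)L⁻¹ = [[1, -4, 2], [4, 2, -2], [3, -5, 5]].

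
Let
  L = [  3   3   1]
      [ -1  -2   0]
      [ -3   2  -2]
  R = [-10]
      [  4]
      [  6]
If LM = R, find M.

Since L multiplies M on the left, M = L⁻¹R.
det L = -2, so L⁻¹ = [[-2, -4, -1], [1, 3/2, 1/2], [4, 15/2, 3/2]].
M = L⁻¹R = [[-2, -4, -1], [1, 3/2, 1/2], [4, 15/2, 3/2]] · [[-10], [4], [6]] = [[-2], [-1], [-1]].

M = [[-2], [-1], [-1]]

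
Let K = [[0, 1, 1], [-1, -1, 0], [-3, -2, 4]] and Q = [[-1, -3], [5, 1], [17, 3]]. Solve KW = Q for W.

W = [[-3, 3], [-2, -4], [1, 1]]

Since K multiplies W on the left, W = K⁻¹Q.
K has determinant 3; K⁻¹ = [[-4/3, -2, 1/3], [4/3, 1, -1/3], [-1/3, -1, 1/3]].
W = K⁻¹Q = [[-4/3, -2, 1/3], [4/3, 1, -1/3], [-1/3, -1, 1/3]] · [[-1, -3], [5, 1], [17, 3]] = [[-3, 3], [-2, -4], [1, 1]].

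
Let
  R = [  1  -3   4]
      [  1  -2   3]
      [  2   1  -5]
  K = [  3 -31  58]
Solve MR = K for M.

M = [[5, 6, -4]]

R is on the right of M, so right-multiply by R⁻¹: M = KR⁻¹.
R has determinant -6; R⁻¹ = [[-7/6, 11/6, 1/6], [-11/6, 13/6, -1/6], [-5/6, 7/6, -1/6]].
M = KR⁻¹ = [[3, -31, 58]] · [[-7/6, 11/6, 1/6], [-11/6, 13/6, -1/6], [-5/6, 7/6, -1/6]] = [[5, 6, -4]].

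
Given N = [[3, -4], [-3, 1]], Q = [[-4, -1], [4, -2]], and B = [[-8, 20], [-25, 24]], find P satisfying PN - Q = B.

PN = B + Q = [[-12, 19], [-21, 22]].
N is on the right of P, so right-multiply by N⁻¹: P = (B + Q)N⁻¹.
N has determinant -9; N⁻¹ = [[-1/9, -4/9], [-1/3, -1/3]].
P = (B + Q)N⁻¹ = [[-5, -1], [-5, 2]].

P = [[-5, -1], [-5, 2]]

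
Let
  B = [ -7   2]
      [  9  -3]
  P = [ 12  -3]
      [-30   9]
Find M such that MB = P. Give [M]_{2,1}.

B is on the right of M, so right-multiply by B⁻¹: M = PB⁻¹.
B has determinant 3; B⁻¹ = [[-1, -2/3], [-3, -7/3]].
M = PB⁻¹ = [[12, -3], [-30, 9]] · [[-1, -2/3], [-3, -7/3]] = [[-3, -1], [3, -1]].

3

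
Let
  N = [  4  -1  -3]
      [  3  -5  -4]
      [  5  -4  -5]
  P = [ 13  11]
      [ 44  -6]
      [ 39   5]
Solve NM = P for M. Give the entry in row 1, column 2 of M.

N is on the left of M, so left-multiply by N⁻¹: M = N⁻¹P.
det N = 2, so N⁻¹ = [[9/2, 7/2, -11/2], [-5/2, -5/2, 7/2], [13/2, 11/2, -17/2]].
M = N⁻¹P = [[9/2, 7/2, -11/2], [-5/2, -5/2, 7/2], [13/2, 11/2, -17/2]] · [[13, 11], [44, -6], [39, 5]] = [[-2, 1], [-6, 5], [-5, -4]].

1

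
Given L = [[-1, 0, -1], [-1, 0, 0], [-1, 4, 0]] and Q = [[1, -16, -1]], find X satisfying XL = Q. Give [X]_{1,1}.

1

Right-multiplying both sides by L⁻¹ gives X = QL⁻¹.
L has determinant 4; L⁻¹ = [[0, -1, 0], [0, -1/4, 1/4], [-1, 1, 0]].
X = QL⁻¹ = [[1, -16, -1]] · [[0, -1, 0], [0, -1/4, 1/4], [-1, 1, 0]] = [[1, 2, -4]].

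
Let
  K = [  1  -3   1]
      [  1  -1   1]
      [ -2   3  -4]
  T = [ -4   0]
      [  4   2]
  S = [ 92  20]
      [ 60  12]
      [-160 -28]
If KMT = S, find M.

Left-multiply by K⁻¹ and right-multiply by T⁻¹: M = K⁻¹ST⁻¹.
K has determinant -4; K⁻¹ = [[-1/4, 9/4, 1/2], [-1/2, 1/2, 0], [-1/4, -3/4, -1/2]].
det T = -8; the adjugate gives T⁻¹ = [[-1/4, 0], [1/2, 1/2]].
K⁻¹S = [[32, 8], [-16, -4], [12, 0]].
M = (K⁻¹S)T⁻¹ = [[-4, 4], [2, -2], [-3, 0]].

M = [[-4, 4], [2, -2], [-3, 0]]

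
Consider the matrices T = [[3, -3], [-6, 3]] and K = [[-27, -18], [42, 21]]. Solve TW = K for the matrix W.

Since T multiplies W on the left, W = T⁻¹K.
det T = -9; the adjugate gives T⁻¹ = [[-1/3, -1/3], [-2/3, -1/3]].
W = T⁻¹K = [[-1/3, -1/3], [-2/3, -1/3]] · [[-27, -18], [42, 21]] = [[-5, -1], [4, 5]].

W = [[-5, -1], [4, 5]]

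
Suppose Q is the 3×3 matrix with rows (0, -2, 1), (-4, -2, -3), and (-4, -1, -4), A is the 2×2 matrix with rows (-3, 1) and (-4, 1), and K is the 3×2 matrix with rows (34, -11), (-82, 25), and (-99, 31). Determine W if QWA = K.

W = [[-3, -5], [3, 2], [-4, 3]]

Left-multiply by Q⁻¹ and right-multiply by A⁻¹: W = Q⁻¹KA⁻¹.
det Q = 4; the adjugate gives Q⁻¹ = [[5/4, -9/4, 2], [-1, 1, -1], [-1, 2, -2]].
A has determinant 1; A⁻¹ = [[1, -1], [4, -3]].
Q⁻¹K = [[29, -8], [-17, 5], [0, -1]].
W = (Q⁻¹K)A⁻¹ = [[-3, -5], [3, 2], [-4, 3]].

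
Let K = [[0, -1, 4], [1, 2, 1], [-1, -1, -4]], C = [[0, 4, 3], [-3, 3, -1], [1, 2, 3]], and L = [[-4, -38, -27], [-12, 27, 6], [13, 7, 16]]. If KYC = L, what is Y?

Y = K⁻¹LC⁻¹ (apply K⁻¹ on the left and C⁻¹ on the right).
det K = 1; the adjugate gives K⁻¹ = [[-7, -8, -9], [3, 4, 4], [1, 1, 1]].
det C = 5; the adjugate gives C⁻¹ = [[11/5, -6/5, -13/5], [8/5, -3/5, -9/5], [-9/5, 4/5, 12/5]].
K⁻¹L = [[7, -13, -3], [-8, 22, 7], [-3, -4, -5]].
Y = (K⁻¹L)C⁻¹ = [[0, -3, -2], [5, 2, -2], [-4, 2, 3]].

Y = [[0, -3, -2], [5, 2, -2], [-4, 2, 3]]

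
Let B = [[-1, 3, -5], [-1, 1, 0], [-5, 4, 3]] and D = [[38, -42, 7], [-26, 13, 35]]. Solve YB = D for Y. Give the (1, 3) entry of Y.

Right-multiplying both sides by B⁻¹ gives Y = DB⁻¹.
B has determinant 1; B⁻¹ = [[3, -29, 5], [3, -28, 5], [1, -11, 2]].
Y = DB⁻¹ = [[38, -42, 7], [-26, 13, 35]] · [[3, -29, 5], [3, -28, 5], [1, -11, 2]] = [[-5, -3, -6], [-4, 5, 5]].

-6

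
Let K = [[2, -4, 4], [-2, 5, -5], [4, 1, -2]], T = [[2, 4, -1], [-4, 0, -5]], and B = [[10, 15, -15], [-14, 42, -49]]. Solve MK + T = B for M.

M = [[-2, 0, 3], [-5, 4, 2]]

MK = B − T = [[8, 11, -14], [-10, 42, -44]].
K is on the right of M, so right-multiply by K⁻¹: M = (B − T)K⁻¹.
det K = -2; the adjugate gives K⁻¹ = [[5/2, 2, 0], [12, 10, -1], [11, 9, -1]].
M = (B − T)K⁻¹ = [[-2, 0, 3], [-5, 4, 2]].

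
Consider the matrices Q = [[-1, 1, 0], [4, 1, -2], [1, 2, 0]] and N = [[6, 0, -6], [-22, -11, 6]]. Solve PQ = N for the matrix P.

P = [[3, 3, -3], [4, -3, -6]]

Q is on the right of P, so right-multiply by Q⁻¹: P = NQ⁻¹.
det Q = -6; the adjugate gives Q⁻¹ = [[-2/3, 0, 1/3], [1/3, 0, 1/3], [-7/6, -1/2, 5/6]].
P = NQ⁻¹ = [[6, 0, -6], [-22, -11, 6]] · [[-2/3, 0, 1/3], [1/3, 0, 1/3], [-7/6, -1/2, 5/6]] = [[3, 3, -3], [4, -3, -6]].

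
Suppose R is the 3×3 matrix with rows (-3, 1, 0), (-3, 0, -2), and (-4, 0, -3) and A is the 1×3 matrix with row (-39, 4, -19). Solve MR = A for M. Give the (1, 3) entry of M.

Since R sits to the right of M, M = AR⁻¹.
det R = -1; the adjugate gives R⁻¹ = [[0, -3, 2], [1, -9, 6], [0, 4, -3]].
M = AR⁻¹ = [[-39, 4, -19]] · [[0, -3, 2], [1, -9, 6], [0, 4, -3]] = [[4, 5, 3]].

3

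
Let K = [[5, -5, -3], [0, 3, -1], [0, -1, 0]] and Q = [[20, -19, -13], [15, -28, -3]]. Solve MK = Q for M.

K is on the right of M, so right-multiply by K⁻¹: M = QK⁻¹.
K has determinant -5; K⁻¹ = [[1/5, -3/5, -14/5], [0, 0, -1], [0, -1, -3]].
M = QK⁻¹ = [[20, -19, -13], [15, -28, -3]] · [[1/5, -3/5, -14/5], [0, 0, -1], [0, -1, -3]] = [[4, 1, 2], [3, -6, -5]].

M = [[4, 1, 2], [3, -6, -5]]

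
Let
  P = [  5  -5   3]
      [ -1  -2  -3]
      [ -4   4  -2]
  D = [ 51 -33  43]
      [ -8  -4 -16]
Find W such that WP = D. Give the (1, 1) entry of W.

Since P sits to the right of W, W = DP⁻¹.
det P = -6, so P⁻¹ = [[-8/3, -1/3, -7/2], [-5/3, -1/3, -2], [2, 0, 5/2]].
W = DP⁻¹ = [[51, -33, 43], [-8, -4, -16]] · [[-8/3, -1/3, -7/2], [-5/3, -1/3, -2], [2, 0, 5/2]] = [[5, -6, -5], [-4, 4, -4]].

5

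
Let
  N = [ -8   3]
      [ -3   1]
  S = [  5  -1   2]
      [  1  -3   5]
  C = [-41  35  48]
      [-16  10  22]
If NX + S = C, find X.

X = [[5, -3, -5], [-2, 4, 2]]

NX = C − S = [[-46, 36, 46], [-17, 13, 17]].
Left-multiplying both sides by N⁻¹ gives X = N⁻¹(C − S).
det N = 1; the adjugate gives N⁻¹ = [[1, -3], [3, -8]].
X = N⁻¹(C − S) = [[5, -3, -5], [-2, 4, 2]].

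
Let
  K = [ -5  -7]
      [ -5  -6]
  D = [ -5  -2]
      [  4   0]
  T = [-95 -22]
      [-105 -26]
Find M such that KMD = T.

M = [[-5, 2], [2, 0]]

M = K⁻¹TD⁻¹ (apply K⁻¹ on the left and D⁻¹ on the right).
det K = -5; the adjugate gives K⁻¹ = [[6/5, -7/5], [-1, 1]].
D has determinant 8; D⁻¹ = [[0, 1/4], [-1/2, -5/8]].
K⁻¹T = [[33, 10], [-10, -4]].
M = (K⁻¹T)D⁻¹ = [[-5, 2], [2, 0]].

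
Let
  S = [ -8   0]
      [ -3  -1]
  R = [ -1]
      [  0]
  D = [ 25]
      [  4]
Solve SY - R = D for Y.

Y = [[-3], [5]]

SY = D + R = [[24], [4]].
Left-multiplying both sides by S⁻¹ gives Y = S⁻¹(D + R).
det S = 8, so S⁻¹ = [[-1/8, 0], [3/8, -1]].
Y = S⁻¹(D + R) = [[-3], [5]].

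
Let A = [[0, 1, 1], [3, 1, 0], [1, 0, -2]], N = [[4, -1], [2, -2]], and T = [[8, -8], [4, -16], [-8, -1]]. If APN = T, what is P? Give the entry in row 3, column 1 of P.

1

Left-multiply by A⁻¹ and right-multiply by N⁻¹: P = A⁻¹TN⁻¹.
A has determinant 5; A⁻¹ = [[-2/5, 2/5, -1/5], [6/5, -1/5, 3/5], [-1/5, 1/5, -3/5]].
det N = -6, so N⁻¹ = [[1/3, -1/6], [1/3, -2/3]].
A⁻¹T = [[0, -3], [4, -7], [4, -1]].
P = (A⁻¹T)N⁻¹ = [[-1, 2], [-1, 4], [1, 0]].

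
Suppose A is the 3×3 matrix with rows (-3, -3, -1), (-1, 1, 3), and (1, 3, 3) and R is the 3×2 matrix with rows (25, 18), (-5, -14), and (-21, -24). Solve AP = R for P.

P = [[-3, 0], [-5, -5], [-1, -3]]

Left-multiplying both sides by A⁻¹ gives P = A⁻¹R.
det A = 4, so A⁻¹ = [[-3/2, 3/2, -2], [3/2, -2, 5/2], [-1, 3/2, -3/2]].
P = A⁻¹R = [[-3/2, 3/2, -2], [3/2, -2, 5/2], [-1, 3/2, -3/2]] · [[25, 18], [-5, -14], [-21, -24]] = [[-3, 0], [-5, -5], [-1, -3]].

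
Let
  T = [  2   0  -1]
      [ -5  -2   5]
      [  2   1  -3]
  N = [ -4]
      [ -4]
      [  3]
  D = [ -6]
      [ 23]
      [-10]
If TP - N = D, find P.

P = [[-5], [3], [0]]

TP = D + N = [[-10], [19], [-7]].
Since T multiplies P on the left, P = T⁻¹(D + N).
det T = 3; the adjugate gives T⁻¹ = [[1/3, -1/3, -2/3], [-5/3, -4/3, -5/3], [-1/3, -2/3, -4/3]].
P = T⁻¹(D + N) = [[-5], [3], [0]].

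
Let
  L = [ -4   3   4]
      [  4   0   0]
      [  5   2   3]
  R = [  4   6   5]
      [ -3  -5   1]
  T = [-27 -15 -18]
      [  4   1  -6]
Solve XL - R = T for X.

XL = T + R = [[-23, -9, -13], [1, -4, -5]].
L is on the right of X, so right-multiply by L⁻¹: X = (T + R)L⁻¹.
L has determinant -4; L⁻¹ = [[0, 1/4, 0], [3, 8, -4], [-2, -23/4, 3]].
X = (T + R)L⁻¹ = [[-1, -3, -3], [-2, -3, 1]].

X = [[-1, -3, -3], [-2, -3, 1]]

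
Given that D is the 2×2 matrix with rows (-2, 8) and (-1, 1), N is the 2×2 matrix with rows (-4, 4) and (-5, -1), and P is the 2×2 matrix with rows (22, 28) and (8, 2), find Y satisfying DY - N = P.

Y = [[-1, 4], [2, 5]]

DY = P + N = [[18, 32], [3, 1]].
D is on the left of Y, so left-multiply by D⁻¹: Y = D⁻¹(P + N).
D has determinant 6; D⁻¹ = [[1/6, -4/3], [1/6, -1/3]].
Y = D⁻¹(P + N) = [[-1, 4], [2, 5]].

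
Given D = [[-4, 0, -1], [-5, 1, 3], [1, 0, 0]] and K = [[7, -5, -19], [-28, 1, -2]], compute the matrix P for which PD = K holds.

P = [[4, -5, -2], [5, 1, -3]]

Right-multiplying both sides by D⁻¹ gives P = KD⁻¹.
D has determinant 1; D⁻¹ = [[0, 0, 1], [3, 1, 17], [-1, 0, -4]].
P = KD⁻¹ = [[7, -5, -19], [-28, 1, -2]] · [[0, 0, 1], [3, 1, 17], [-1, 0, -4]] = [[4, -5, -2], [5, 1, -3]].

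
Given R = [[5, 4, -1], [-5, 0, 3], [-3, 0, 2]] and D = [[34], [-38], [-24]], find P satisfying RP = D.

P = [[4], [2], [-6]]

Left-multiplying both sides by R⁻¹ gives P = R⁻¹D.
det R = 4; the adjugate gives R⁻¹ = [[0, -2, 3], [1/4, 7/4, -5/2], [0, -3, 5]].
P = R⁻¹D = [[0, -2, 3], [1/4, 7/4, -5/2], [0, -3, 5]] · [[34], [-38], [-24]] = [[4], [2], [-6]].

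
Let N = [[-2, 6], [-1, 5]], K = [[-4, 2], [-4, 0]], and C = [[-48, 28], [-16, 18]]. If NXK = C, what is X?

X = [[-4, -5], [1, -2]]

Isolating X: multiply by N⁻¹ from the left and K⁻¹ from the right, so X = N⁻¹CK⁻¹.
det N = -4; the adjugate gives N⁻¹ = [[-5/4, 3/2], [-1/4, 1/2]].
det K = 8; the adjugate gives K⁻¹ = [[0, -1/4], [1/2, -1/2]].
N⁻¹C = [[36, -8], [4, 2]].
X = (N⁻¹C)K⁻¹ = [[-4, -5], [1, -2]].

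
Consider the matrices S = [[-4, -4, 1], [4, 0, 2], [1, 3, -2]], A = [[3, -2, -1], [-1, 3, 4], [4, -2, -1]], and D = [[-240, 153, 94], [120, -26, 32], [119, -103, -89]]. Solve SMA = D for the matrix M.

Isolating M: multiply by S⁻¹ from the left and A⁻¹ from the right, so M = S⁻¹DA⁻¹.
det S = -4; the adjugate gives S⁻¹ = [[3/2, 5/4, 2], [-5/2, -7/4, -3], [-3, -2, -4]].
det A = -5; the adjugate gives A⁻¹ = [[-1, 0, 1], [-3, -1/5, 11/5], [2, 2/5, -7/5]].
S⁻¹D = [[28, -9, 3], [33, -28, -24], [4, 5, 10]].
M = (S⁻¹D)A⁻¹ = [[5, 3, 4], [3, -4, 5], [1, 3, 1]].

M = [[5, 3, 4], [3, -4, 5], [1, 3, 1]]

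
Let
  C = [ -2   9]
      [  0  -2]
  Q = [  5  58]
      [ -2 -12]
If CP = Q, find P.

P = [[2, -2], [1, 6]]

Since C multiplies P on the left, P = C⁻¹Q.
det C = 4, so C⁻¹ = [[-1/2, -9/4], [0, -1/2]].
P = C⁻¹Q = [[-1/2, -9/4], [0, -1/2]] · [[5, 58], [-2, -12]] = [[2, -2], [1, 6]].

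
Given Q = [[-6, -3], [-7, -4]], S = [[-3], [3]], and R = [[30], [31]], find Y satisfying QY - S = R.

Y = [[-2], [-5]]

QY = R + S = [[27], [34]].
Q is on the left of Y, so left-multiply by Q⁻¹: Y = Q⁻¹(R + S).
det Q = 3, so Q⁻¹ = [[-4/3, 1], [7/3, -2]].
Y = Q⁻¹(R + S) = [[-2], [-5]].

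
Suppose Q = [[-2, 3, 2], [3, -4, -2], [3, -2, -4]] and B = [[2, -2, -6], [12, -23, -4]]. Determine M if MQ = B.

M = [[-4, -3, 1], [-3, 5, -3]]

Right-multiplying both sides by Q⁻¹ gives M = BQ⁻¹.
Q has determinant 6; Q⁻¹ = [[2, 4/3, 1/3], [1, 1/3, 1/3], [1, 5/6, -1/6]].
M = BQ⁻¹ = [[2, -2, -6], [12, -23, -4]] · [[2, 4/3, 1/3], [1, 1/3, 1/3], [1, 5/6, -1/6]] = [[-4, -3, 1], [-3, 5, -3]].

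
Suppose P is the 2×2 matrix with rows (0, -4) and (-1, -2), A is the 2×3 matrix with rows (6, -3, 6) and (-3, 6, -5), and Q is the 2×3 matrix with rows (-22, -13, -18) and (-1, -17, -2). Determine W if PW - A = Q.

W = [[-4, 3, 1], [4, 4, 3]]

PW = Q + A = [[-16, -16, -12], [-4, -11, -7]].
Since P multiplies W on the left, W = P⁻¹(Q + A).
P has determinant -4; P⁻¹ = [[1/2, -1], [-1/4, 0]].
W = P⁻¹(Q + A) = [[-4, 3, 1], [4, 4, 3]].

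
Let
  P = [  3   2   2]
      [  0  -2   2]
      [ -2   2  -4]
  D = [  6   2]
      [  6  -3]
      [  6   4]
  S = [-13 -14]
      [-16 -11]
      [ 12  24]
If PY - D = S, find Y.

PY = S + D = [[-7, -12], [-10, -14], [18, 28]].
P is on the left of Y, so left-multiply by P⁻¹: Y = P⁻¹(S + D).
det P = -4, so P⁻¹ = [[-1, -3, -2], [1, 2, 3/2], [1, 5/2, 3/2]].
Y = P⁻¹(S + D) = [[1, -2], [0, 2], [-5, -5]].

Y = [[1, -2], [0, 2], [-5, -5]]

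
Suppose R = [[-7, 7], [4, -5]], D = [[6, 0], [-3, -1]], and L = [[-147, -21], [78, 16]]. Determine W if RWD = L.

W = [[5, 1], [3, 4]]

W = R⁻¹LD⁻¹ (apply R⁻¹ on the left and D⁻¹ on the right).
R has determinant 7; R⁻¹ = [[-5/7, -1], [-4/7, -1]].
D has determinant -6; D⁻¹ = [[1/6, 0], [-1/2, -1]].
R⁻¹L = [[27, -1], [6, -4]].
W = (R⁻¹L)D⁻¹ = [[5, 1], [3, 4]].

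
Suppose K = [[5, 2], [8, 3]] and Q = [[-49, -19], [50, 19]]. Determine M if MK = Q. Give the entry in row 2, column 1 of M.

2

Right-multiplying both sides by K⁻¹ gives M = QK⁻¹.
det K = -1, so K⁻¹ = [[-3, 2], [8, -5]].
M = QK⁻¹ = [[-49, -19], [50, 19]] · [[-3, 2], [8, -5]] = [[-5, -3], [2, 5]].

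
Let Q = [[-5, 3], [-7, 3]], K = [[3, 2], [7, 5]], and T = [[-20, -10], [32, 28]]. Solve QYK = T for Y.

Y = Q⁻¹TK⁻¹ (apply Q⁻¹ on the left and K⁻¹ on the right).
Q has determinant 6; Q⁻¹ = [[1/2, -1/2], [7/6, -5/6]].
det K = 1; the adjugate gives K⁻¹ = [[5, -2], [-7, 3]].
Q⁻¹T = [[-26, -19], [-50, -35]].
Y = (Q⁻¹T)K⁻¹ = [[3, -5], [-5, -5]].

Y = [[3, -5], [-5, -5]]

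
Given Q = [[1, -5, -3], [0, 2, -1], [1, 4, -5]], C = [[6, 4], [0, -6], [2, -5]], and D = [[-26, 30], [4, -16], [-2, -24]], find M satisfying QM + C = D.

M = [[0, 1], [4, -5], [4, 0]]

QM = D − C = [[-32, 26], [4, -10], [-4, -19]].
Since Q multiplies M on the left, M = Q⁻¹(D − C).
det Q = 5; the adjugate gives Q⁻¹ = [[-6/5, -37/5, 11/5], [-1/5, -2/5, 1/5], [-2/5, -9/5, 2/5]].
M = Q⁻¹(D − C) = [[0, 1], [4, -5], [4, 0]].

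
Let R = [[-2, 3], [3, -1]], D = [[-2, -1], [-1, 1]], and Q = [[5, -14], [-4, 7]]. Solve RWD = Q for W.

Left-multiply by R⁻¹ and right-multiply by D⁻¹: W = R⁻¹QD⁻¹.
R has determinant -7; R⁻¹ = [[1/7, 3/7], [3/7, 2/7]].
D has determinant -3; D⁻¹ = [[-1/3, -1/3], [-1/3, 2/3]].
R⁻¹Q = [[-1, 1], [1, -4]].
W = (R⁻¹Q)D⁻¹ = [[0, 1], [1, -3]].

W = [[0, 1], [1, -3]]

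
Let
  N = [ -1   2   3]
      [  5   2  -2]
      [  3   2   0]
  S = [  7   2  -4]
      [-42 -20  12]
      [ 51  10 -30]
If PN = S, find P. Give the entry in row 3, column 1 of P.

-6

Since N sits to the right of P, P = SN⁻¹.
det N = -4, so N⁻¹ = [[-1, -3/2, 5/2], [3/2, 9/4, -13/4], [-1, -2, 3]].
P = SN⁻¹ = [[7, 2, -4], [-42, -20, 12], [51, 10, -30]] · [[-1, -3/2, 5/2], [3/2, 9/4, -13/4], [-1, -2, 3]] = [[0, 2, -1], [0, -6, -4], [-6, 6, 5]].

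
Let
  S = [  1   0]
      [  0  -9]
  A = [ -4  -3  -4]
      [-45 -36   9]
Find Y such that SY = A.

Since S multiplies Y on the left, Y = S⁻¹A.
det S = -9; the adjugate gives S⁻¹ = [[1, 0], [0, -1/9]].
Y = S⁻¹A = [[1, 0], [0, -1/9]] · [[-4, -3, -4], [-45, -36, 9]] = [[-4, -3, -4], [5, 4, -1]].

Y = [[-4, -3, -4], [5, 4, -1]]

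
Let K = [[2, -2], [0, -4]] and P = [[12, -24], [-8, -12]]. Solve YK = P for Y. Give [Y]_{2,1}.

Right-multiplying both sides by K⁻¹ gives Y = PK⁻¹.
det K = -8; the adjugate gives K⁻¹ = [[1/2, -1/4], [0, -1/4]].
Y = PK⁻¹ = [[12, -24], [-8, -12]] · [[1/2, -1/4], [0, -1/4]] = [[6, 3], [-4, 5]].

-4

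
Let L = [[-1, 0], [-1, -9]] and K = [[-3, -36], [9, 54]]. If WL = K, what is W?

W = [[-1, 4], [-3, -6]]

Right-multiplying both sides by L⁻¹ gives W = KL⁻¹.
det L = 9, so L⁻¹ = [[-1, 0], [1/9, -1/9]].
W = KL⁻¹ = [[-3, -36], [9, 54]] · [[-1, 0], [1/9, -1/9]] = [[-1, 4], [-3, -6]].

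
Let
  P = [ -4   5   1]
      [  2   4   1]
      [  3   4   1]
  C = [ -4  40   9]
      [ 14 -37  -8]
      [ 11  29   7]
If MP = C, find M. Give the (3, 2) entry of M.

Since P sits to the right of M, M = CP⁻¹.
P has determinant 1; P⁻¹ = [[0, -1, 1], [1, -7, 6], [-4, 31, -26]].
M = CP⁻¹ = [[-4, 40, 9], [14, -37, -8], [11, 29, 7]] · [[0, -1, 1], [1, -7, 6], [-4, 31, -26]] = [[4, 3, 2], [-5, -3, 0], [1, 3, 3]].

3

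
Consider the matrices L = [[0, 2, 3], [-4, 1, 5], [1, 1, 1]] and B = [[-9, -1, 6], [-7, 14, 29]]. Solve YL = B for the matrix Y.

Y = [[-1, 2, -1], [3, 3, 5]]

L is on the right of Y, so right-multiply by L⁻¹: Y = BL⁻¹.
det L = 3; the adjugate gives L⁻¹ = [[-4/3, 1/3, 7/3], [3, -1, -4], [-5/3, 2/3, 8/3]].
Y = BL⁻¹ = [[-9, -1, 6], [-7, 14, 29]] · [[-4/3, 1/3, 7/3], [3, -1, -4], [-5/3, 2/3, 8/3]] = [[-1, 2, -1], [3, 3, 5]].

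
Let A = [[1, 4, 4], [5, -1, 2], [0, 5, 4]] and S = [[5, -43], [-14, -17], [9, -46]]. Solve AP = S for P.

P = [[-3, -3], [1, -6], [1, -4]]

Left-multiplying both sides by A⁻¹ gives P = A⁻¹S.
det A = 6; the adjugate gives A⁻¹ = [[-7/3, 2/3, 2], [-10/3, 2/3, 3], [25/6, -5/6, -7/2]].
P = A⁻¹S = [[-7/3, 2/3, 2], [-10/3, 2/3, 3], [25/6, -5/6, -7/2]] · [[5, -43], [-14, -17], [9, -46]] = [[-3, -3], [1, -6], [1, -4]].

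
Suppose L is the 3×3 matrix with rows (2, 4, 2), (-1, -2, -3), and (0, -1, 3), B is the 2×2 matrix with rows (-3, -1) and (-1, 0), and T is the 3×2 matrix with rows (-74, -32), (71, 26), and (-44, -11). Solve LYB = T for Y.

Y = L⁻¹TB⁻¹ (apply L⁻¹ on the left and B⁻¹ on the right).
det L = -4; the adjugate gives L⁻¹ = [[9/4, 7/2, 2], [-3/4, -3/2, -1], [-1/4, -1/2, 0]].
B has determinant -1; B⁻¹ = [[0, -1], [-1, 3]].
L⁻¹T = [[-6, -3], [-7, -4], [-17, -5]].
Y = (L⁻¹T)B⁻¹ = [[3, -3], [4, -5], [5, 2]].

Y = [[3, -3], [4, -5], [5, 2]]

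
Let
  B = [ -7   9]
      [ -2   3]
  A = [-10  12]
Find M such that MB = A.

Since B sits to the right of M, M = AB⁻¹.
det B = -3, so B⁻¹ = [[-1, 3], [-2/3, 7/3]].
M = AB⁻¹ = [[-10, 12]] · [[-1, 3], [-2/3, 7/3]] = [[2, -2]].

M = [[2, -2]]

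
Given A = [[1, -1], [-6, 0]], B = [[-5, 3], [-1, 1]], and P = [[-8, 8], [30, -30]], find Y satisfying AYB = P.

Y = [[0, 5], [0, -3]]

Isolating Y: multiply by A⁻¹ from the left and B⁻¹ from the right, so Y = A⁻¹PB⁻¹.
det A = -6; the adjugate gives A⁻¹ = [[0, -1/6], [-1, -1/6]].
B has determinant -2; B⁻¹ = [[-1/2, 3/2], [-1/2, 5/2]].
A⁻¹P = [[-5, 5], [3, -3]].
Y = (A⁻¹P)B⁻¹ = [[0, 5], [0, -3]].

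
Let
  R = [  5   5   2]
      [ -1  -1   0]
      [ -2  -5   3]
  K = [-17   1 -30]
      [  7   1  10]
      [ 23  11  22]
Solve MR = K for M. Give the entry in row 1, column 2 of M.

Since R sits to the right of M, M = KR⁻¹.
det R = 6; the adjugate gives R⁻¹ = [[-1/2, -25/6, 1/3], [1/2, 19/6, -1/3], [1/2, 5/2, 0]].
M = KR⁻¹ = [[-17, 1, -30], [7, 1, 10], [23, 11, 22]] · [[-1/2, -25/6, 1/3], [1/2, 19/6, -1/3], [1/2, 5/2, 0]] = [[-6, -1, -6], [2, -1, 2], [5, -6, 4]].

-1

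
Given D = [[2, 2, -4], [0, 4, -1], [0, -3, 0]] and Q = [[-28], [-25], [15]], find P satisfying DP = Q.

Since D multiplies P on the left, P = D⁻¹Q.
det D = -6, so D⁻¹ = [[1/2, -2, -7/3], [0, 0, -1/3], [0, -1, -4/3]].
P = D⁻¹Q = [[1/2, -2, -7/3], [0, 0, -1/3], [0, -1, -4/3]] · [[-28], [-25], [15]] = [[1], [-5], [5]].

P = [[1], [-5], [5]]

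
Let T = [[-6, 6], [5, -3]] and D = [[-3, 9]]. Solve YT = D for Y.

Y = [[3, 3]]

Since T sits to the right of Y, Y = DT⁻¹.
T has determinant -12; T⁻¹ = [[1/4, 1/2], [5/12, 1/2]].
Y = DT⁻¹ = [[-3, 9]] · [[1/4, 1/2], [5/12, 1/2]] = [[3, 3]].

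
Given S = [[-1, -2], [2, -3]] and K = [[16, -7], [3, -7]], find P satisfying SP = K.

P = [[-6, 1], [-5, 3]]

Since S multiplies P on the left, P = S⁻¹K.
det S = 7; the adjugate gives S⁻¹ = [[-3/7, 2/7], [-2/7, -1/7]].
P = S⁻¹K = [[-3/7, 2/7], [-2/7, -1/7]] · [[16, -7], [3, -7]] = [[-6, 1], [-5, 3]].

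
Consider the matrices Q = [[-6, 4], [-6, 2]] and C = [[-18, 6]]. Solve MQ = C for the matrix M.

Since Q sits to the right of M, M = CQ⁻¹.
det Q = 12, so Q⁻¹ = [[1/6, -1/3], [1/2, -1/2]].
M = CQ⁻¹ = [[-18, 6]] · [[1/6, -1/3], [1/2, -1/2]] = [[0, 3]].

M = [[0, 3]]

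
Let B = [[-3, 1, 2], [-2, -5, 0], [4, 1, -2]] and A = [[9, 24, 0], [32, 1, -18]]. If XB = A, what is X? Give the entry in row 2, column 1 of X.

Since B sits to the right of X, X = AB⁻¹.
det B = 2, so B⁻¹ = [[5, 2, 5], [-2, -1, -2], [9, 7/2, 17/2]].
X = AB⁻¹ = [[9, 24, 0], [32, 1, -18]] · [[5, 2, 5], [-2, -1, -2], [9, 7/2, 17/2]] = [[-3, -6, -3], [-4, 0, 5]].

-4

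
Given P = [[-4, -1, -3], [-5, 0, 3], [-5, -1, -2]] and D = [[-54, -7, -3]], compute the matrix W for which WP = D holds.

W = [[1, 4, 6]]

P is on the right of W, so right-multiply by P⁻¹: W = DP⁻¹.
det P = -2, so P⁻¹ = [[-3/2, -1/2, 3/2], [25/2, 7/2, -27/2], [-5/2, -1/2, 5/2]].
W = DP⁻¹ = [[-54, -7, -3]] · [[-3/2, -1/2, 3/2], [25/2, 7/2, -27/2], [-5/2, -1/2, 5/2]] = [[1, 4, 6]].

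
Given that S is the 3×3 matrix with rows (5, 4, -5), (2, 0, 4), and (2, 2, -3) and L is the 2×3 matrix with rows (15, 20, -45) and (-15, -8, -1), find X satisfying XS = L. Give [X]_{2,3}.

-2

S is on the right of X, so right-multiply by S⁻¹: X = LS⁻¹.
det S = -4; the adjugate gives S⁻¹ = [[2, -1/2, -4], [-7/2, 5/4, 15/2], [-1, 1/2, 2]].
X = LS⁻¹ = [[15, 20, -45], [-15, -8, -1]] · [[2, -1/2, -4], [-7/2, 5/4, 15/2], [-1, 1/2, 2]] = [[5, -5, 0], [-1, -3, -2]].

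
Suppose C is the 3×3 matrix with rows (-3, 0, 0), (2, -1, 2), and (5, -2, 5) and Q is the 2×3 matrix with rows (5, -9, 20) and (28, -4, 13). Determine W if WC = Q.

Since C sits to the right of W, W = QC⁻¹.
C has determinant 3; C⁻¹ = [[-1/3, 0, 0], [0, -5, 2], [1/3, -2, 1]].
W = QC⁻¹ = [[5, -9, 20], [28, -4, 13]] · [[-1/3, 0, 0], [0, -5, 2], [1/3, -2, 1]] = [[5, 5, 2], [-5, -6, 5]].

W = [[5, 5, 2], [-5, -6, 5]]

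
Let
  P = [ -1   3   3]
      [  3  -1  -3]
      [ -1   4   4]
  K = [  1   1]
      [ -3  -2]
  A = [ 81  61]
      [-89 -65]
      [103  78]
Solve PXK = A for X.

X = P⁻¹AK⁻¹ (apply P⁻¹ on the left and K⁻¹ on the right).
P has determinant -2; P⁻¹ = [[-4, 0, 3], [9/2, 1/2, -3], [-11/2, -1/2, 4]].
det K = 1, so K⁻¹ = [[-2, -1], [3, 1]].
P⁻¹A = [[-15, -10], [11, 8], [11, 9]].
X = (P⁻¹A)K⁻¹ = [[0, 5], [2, -3], [5, -2]].

X = [[0, 5], [2, -3], [5, -2]]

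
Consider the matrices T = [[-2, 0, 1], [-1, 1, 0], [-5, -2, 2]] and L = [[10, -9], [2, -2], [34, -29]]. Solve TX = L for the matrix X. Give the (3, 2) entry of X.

T is on the left of X, so left-multiply by T⁻¹: X = T⁻¹L.
T has determinant 3; T⁻¹ = [[2/3, -2/3, -1/3], [2/3, 1/3, -1/3], [7/3, -4/3, -2/3]].
X = T⁻¹L = [[2/3, -2/3, -1/3], [2/3, 1/3, -1/3], [7/3, -4/3, -2/3]] · [[10, -9], [2, -2], [34, -29]] = [[-6, 5], [-4, 3], [-2, 1]].

1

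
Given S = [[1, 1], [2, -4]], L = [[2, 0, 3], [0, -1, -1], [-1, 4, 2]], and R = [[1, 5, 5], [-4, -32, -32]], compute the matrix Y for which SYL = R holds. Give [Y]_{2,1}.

Y = S⁻¹RL⁻¹ (apply S⁻¹ on the left and L⁻¹ on the right).
det S = -6; the adjugate gives S⁻¹ = [[2/3, 1/6], [1/3, -1/6]].
det L = 1, so L⁻¹ = [[2, 12, 3], [1, 7, 2], [-1, -8, -2]].
S⁻¹R = [[0, -2, -2], [1, 7, 7]].
Y = (S⁻¹R)L⁻¹ = [[0, 2, 0], [2, 5, 3]].

2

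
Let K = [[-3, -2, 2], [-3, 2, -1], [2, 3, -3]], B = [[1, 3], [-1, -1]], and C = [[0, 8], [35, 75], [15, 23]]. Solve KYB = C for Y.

Isolating Y: multiply by K⁻¹ from the left and B⁻¹ from the right, so Y = K⁻¹CB⁻¹.
K has determinant 5; K⁻¹ = [[-3/5, 0, -2/5], [-11/5, 1, -9/5], [-13/5, 1, -12/5]].
det B = 2; the adjugate gives B⁻¹ = [[-1/2, -3/2], [1/2, 1/2]].
K⁻¹C = [[-6, -14], [8, 16], [-1, -1]].
Y = (K⁻¹C)B⁻¹ = [[-4, 2], [4, -4], [0, 1]].

Y = [[-4, 2], [4, -4], [0, 1]]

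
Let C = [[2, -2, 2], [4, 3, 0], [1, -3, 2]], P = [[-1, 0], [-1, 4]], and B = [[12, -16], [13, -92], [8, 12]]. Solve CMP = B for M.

M = [[1, -2], [2, -5], [-3, -5]]

Isolating M: multiply by C⁻¹ from the left and P⁻¹ from the right, so M = C⁻¹BP⁻¹.
det C = -2, so C⁻¹ = [[-3, 1, 3], [4, -1, -4], [15/2, -2, -7]].
det P = -4; the adjugate gives P⁻¹ = [[-1, 0], [-1/4, 1/4]].
C⁻¹B = [[1, -8], [3, -20], [8, -20]].
M = (C⁻¹B)P⁻¹ = [[1, -2], [2, -5], [-3, -5]].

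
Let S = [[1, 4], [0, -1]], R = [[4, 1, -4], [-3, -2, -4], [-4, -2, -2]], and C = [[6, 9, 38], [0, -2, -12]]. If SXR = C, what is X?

Left-multiply by S⁻¹ and right-multiply by R⁻¹: X = S⁻¹CR⁻¹.
det S = -1, so S⁻¹ = [[1, 4], [0, -1]].
R has determinant 2; R⁻¹ = [[-2, 5, -6], [5, -12, 14], [-1, 2, -5/2]].
S⁻¹C = [[6, 1, -10], [0, 2, 12]].
X = (S⁻¹C)R⁻¹ = [[3, -2, 3], [-2, 0, -2]].

X = [[3, -2, 3], [-2, 0, -2]]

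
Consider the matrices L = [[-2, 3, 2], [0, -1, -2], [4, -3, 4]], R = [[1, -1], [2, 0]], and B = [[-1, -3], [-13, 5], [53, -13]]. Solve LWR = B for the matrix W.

W = [[2, 3], [1, 0], [2, 2]]

Left-multiply by L⁻¹ and right-multiply by R⁻¹: W = L⁻¹BR⁻¹.
det L = 4, so L⁻¹ = [[-5/2, -9/2, -1], [-2, -4, -1], [1, 3/2, 1/2]].
R has determinant 2; R⁻¹ = [[0, 1/2], [-1, 1/2]].
L⁻¹B = [[8, -2], [1, -1], [6, -2]].
W = (L⁻¹B)R⁻¹ = [[2, 3], [1, 0], [2, 2]].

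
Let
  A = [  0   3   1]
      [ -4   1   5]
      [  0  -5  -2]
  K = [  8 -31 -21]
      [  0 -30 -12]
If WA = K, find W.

A is on the right of W, so right-multiply by A⁻¹: W = KA⁻¹.
A has determinant -4; A⁻¹ = [[-23/4, -1/4, -7/2], [2, 0, 1], [-5, 0, -3]].
W = KA⁻¹ = [[8, -31, -21], [0, -30, -12]] · [[-23/4, -1/4, -7/2], [2, 0, 1], [-5, 0, -3]] = [[-3, -2, 4], [0, 0, 6]].

W = [[-3, -2, 4], [0, 0, 6]]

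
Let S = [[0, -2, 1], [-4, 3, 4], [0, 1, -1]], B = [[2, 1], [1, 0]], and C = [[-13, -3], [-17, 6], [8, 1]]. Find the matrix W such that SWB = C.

W = [[1, 3], [2, 1], [1, -5]]

Left-multiply by S⁻¹ and right-multiply by B⁻¹: W = S⁻¹CB⁻¹.
S has determinant 4; S⁻¹ = [[-7/4, -1/4, -11/4], [-1, 0, -1], [-1, 0, -2]].
det B = -1, so B⁻¹ = [[0, 1], [1, -2]].
S⁻¹C = [[5, 1], [5, 2], [-3, 1]].
W = (S⁻¹C)B⁻¹ = [[1, 3], [2, 1], [1, -5]].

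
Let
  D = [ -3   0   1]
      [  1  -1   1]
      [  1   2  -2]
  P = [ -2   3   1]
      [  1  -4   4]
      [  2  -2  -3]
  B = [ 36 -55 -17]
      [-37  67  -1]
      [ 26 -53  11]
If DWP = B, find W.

W = [[5, -2, -2], [-2, 1, 2], [2, -4, -2]]

Left-multiply by D⁻¹ and right-multiply by P⁻¹: W = D⁻¹BP⁻¹.
det D = 3; the adjugate gives D⁻¹ = [[0, 2/3, 1/3], [1, 5/3, 4/3], [1, 2, 1]].
det P = -1, so P⁻¹ = [[-20, -7, -16], [-11, -4, -9], [-6, -2, -5]].
D⁻¹B = [[-16, 27, 3], [9, -14, -4], [-12, 26, -8]].
W = (D⁻¹B)P⁻¹ = [[5, -2, -2], [-2, 1, 2], [2, -4, -2]].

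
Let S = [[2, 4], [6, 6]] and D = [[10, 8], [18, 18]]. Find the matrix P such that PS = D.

P = [[-1, 2], [0, 3]]

Right-multiplying both sides by S⁻¹ gives P = DS⁻¹.
S has determinant -12; S⁻¹ = [[-1/2, 1/3], [1/2, -1/6]].
P = DS⁻¹ = [[10, 8], [18, 18]] · [[-1/2, 1/3], [1/2, -1/6]] = [[-1, 2], [0, 3]].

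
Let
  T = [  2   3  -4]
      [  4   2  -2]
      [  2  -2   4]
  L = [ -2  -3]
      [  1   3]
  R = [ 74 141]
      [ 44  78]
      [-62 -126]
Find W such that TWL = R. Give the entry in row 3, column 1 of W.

4

W = T⁻¹RL⁻¹ (apply T⁻¹ on the left and L⁻¹ on the right).
det T = -4; the adjugate gives T⁻¹ = [[-1, 1, -1/2], [5, -4, 3], [3, -5/2, 2]].
L has determinant -3; L⁻¹ = [[-1, -1], [1/3, 2/3]].
T⁻¹R = [[1, 0], [8, 15], [-12, -24]].
W = (T⁻¹R)L⁻¹ = [[-1, -1], [-3, 2], [4, -4]].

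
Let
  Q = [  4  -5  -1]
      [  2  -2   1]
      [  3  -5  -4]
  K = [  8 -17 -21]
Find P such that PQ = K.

Since Q sits to the right of P, P = KQ⁻¹.
det Q = 1; the adjugate gives Q⁻¹ = [[13, -15, -7], [11, -13, -6], [-4, 5, 2]].
P = KQ⁻¹ = [[8, -17, -21]] · [[13, -15, -7], [11, -13, -6], [-4, 5, 2]] = [[1, -4, 4]].

P = [[1, -4, 4]]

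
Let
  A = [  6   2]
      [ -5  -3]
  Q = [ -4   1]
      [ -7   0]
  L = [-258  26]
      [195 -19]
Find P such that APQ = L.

P = A⁻¹LQ⁻¹ (apply A⁻¹ on the left and Q⁻¹ on the right).
A has determinant -8; A⁻¹ = [[3/8, 1/4], [-5/8, -3/4]].
det Q = 7, so Q⁻¹ = [[0, -1/7], [1, -4/7]].
A⁻¹L = [[-48, 5], [15, -2]].
P = (A⁻¹L)Q⁻¹ = [[5, 4], [-2, -1]].

P = [[5, 4], [-2, -1]]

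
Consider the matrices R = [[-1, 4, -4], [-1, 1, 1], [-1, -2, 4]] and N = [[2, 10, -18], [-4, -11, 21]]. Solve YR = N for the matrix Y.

Since R sits to the right of Y, Y = NR⁻¹.
det R = -6; the adjugate gives R⁻¹ = [[-1, 4/3, -4/3], [-1/2, 4/3, -5/6], [-1/2, 1, -1/2]].
Y = NR⁻¹ = [[2, 10, -18], [-4, -11, 21]] · [[-1, 4/3, -4/3], [-1/2, 4/3, -5/6], [-1/2, 1, -1/2]] = [[2, -2, -2], [-1, 1, 4]].

Y = [[2, -2, -2], [-1, 1, 4]]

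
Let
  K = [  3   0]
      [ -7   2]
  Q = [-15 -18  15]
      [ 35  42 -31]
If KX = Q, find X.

X = [[-5, -6, 5], [0, 0, 2]]

Since K multiplies X on the left, X = K⁻¹Q.
det K = 6, so K⁻¹ = [[1/3, 0], [7/6, 1/2]].
X = K⁻¹Q = [[1/3, 0], [7/6, 1/2]] · [[-15, -18, 15], [35, 42, -31]] = [[-5, -6, 5], [0, 0, 2]].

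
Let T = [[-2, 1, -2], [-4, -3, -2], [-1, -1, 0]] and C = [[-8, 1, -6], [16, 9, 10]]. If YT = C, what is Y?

Y = [[3, 0, 2], [-1, -4, 2]]

Since T sits to the right of Y, Y = CT⁻¹.
det T = 4, so T⁻¹ = [[-1/2, 1/2, -2], [1/2, -1/2, 1], [1/4, -3/4, 5/2]].
Y = CT⁻¹ = [[-8, 1, -6], [16, 9, 10]] · [[-1/2, 1/2, -2], [1/2, -1/2, 1], [1/4, -3/4, 5/2]] = [[3, 0, 2], [-1, -4, 2]].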